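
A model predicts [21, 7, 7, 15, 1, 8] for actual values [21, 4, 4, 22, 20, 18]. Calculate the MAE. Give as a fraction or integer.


MAE = (1/6) * (|21-21|=0 + |4-7|=3 + |4-7|=3 + |22-15|=7 + |20-1|=19 + |18-8|=10). Sum = 42. MAE = 7.

7


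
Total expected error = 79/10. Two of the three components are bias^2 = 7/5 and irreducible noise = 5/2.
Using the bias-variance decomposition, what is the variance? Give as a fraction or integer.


Total error = bias^2 + variance + irreducible noise. So variance = 79/10 - 7/5 - 5/2 = 4.

4


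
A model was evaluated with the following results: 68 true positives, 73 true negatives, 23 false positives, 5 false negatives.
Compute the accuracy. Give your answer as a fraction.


Accuracy = (TP + TN) / (TP + TN + FP + FN) = (68 + 73) / 169 = 141/169.

141/169


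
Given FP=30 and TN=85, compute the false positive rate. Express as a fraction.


FPR = FP / (FP + TN) = 30 / 115 = 6/23.

6/23


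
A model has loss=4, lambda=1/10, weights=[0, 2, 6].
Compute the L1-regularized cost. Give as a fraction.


L1 norm = sum(|w|) = 8. J = 4 + 1/10 * 8 = 24/5.

24/5


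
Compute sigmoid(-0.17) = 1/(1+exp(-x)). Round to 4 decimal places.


sigma(-0.17) = 1/(1+e^(0.17)) = 1/(1+1.185305) = 1/2.185305 = 0.4576.

0.4576


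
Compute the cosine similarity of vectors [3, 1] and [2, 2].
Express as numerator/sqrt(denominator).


dot = 8. |a|^2 = 10, |b|^2 = 8. cos = 8/sqrt(80).

8/sqrt(80)


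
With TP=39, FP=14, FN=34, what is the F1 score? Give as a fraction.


Precision = 39/53 = 39/53. Recall = 39/73 = 39/73. F1 = 2*P*R/(P+R) = 13/21.

13/21


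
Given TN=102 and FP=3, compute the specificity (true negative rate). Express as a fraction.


Specificity = TN / (TN + FP) = 102 / 105 = 34/35.

34/35


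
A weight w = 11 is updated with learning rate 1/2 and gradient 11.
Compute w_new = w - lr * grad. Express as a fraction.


w_new = 11 - 1/2 * 11 = 11 - 11/2 = 11/2.

11/2


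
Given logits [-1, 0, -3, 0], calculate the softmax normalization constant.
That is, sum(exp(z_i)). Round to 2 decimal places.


Denom = e^-1=0.3679 + e^0=1.0000 + e^-3=0.0498 + e^0=1.0000. Sum = 2.4177, which rounds to 2.42.

2.42


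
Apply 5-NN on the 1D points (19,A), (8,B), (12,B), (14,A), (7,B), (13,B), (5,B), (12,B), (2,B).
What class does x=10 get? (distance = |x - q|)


Distances: |19-10|=9, |8-10|=2, |12-10|=2, |14-10|=4, |7-10|=3, |13-10|=3, |5-10|=5, |12-10|=2, |2-10|=8. 5 nearest: (8,B), (12,B), (12,B), (7,B), (13,B). Counts: {'B': 5}. Majority class: B.

B


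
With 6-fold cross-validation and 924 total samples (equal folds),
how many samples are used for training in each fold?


Each validation fold has 924/6 = 154 samples. Training set = 924 - 154 = 770.

770


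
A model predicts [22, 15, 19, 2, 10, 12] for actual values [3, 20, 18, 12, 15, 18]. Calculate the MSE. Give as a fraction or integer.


MSE = (1/6) * ((3-22)^2=361 + (20-15)^2=25 + (18-19)^2=1 + (12-2)^2=100 + (15-10)^2=25 + (18-12)^2=36). Sum = 548. MSE = 274/3.

274/3


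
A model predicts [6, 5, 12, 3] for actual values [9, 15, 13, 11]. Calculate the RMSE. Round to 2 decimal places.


MSE = 43.5000. RMSE = sqrt(43.5000) = 6.60.

6.60


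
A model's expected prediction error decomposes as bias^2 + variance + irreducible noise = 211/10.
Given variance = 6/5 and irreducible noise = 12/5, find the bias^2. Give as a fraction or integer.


Total error = bias^2 + variance + irreducible noise. So bias^2 = 211/10 - 6/5 - 12/5 = 35/2.

35/2


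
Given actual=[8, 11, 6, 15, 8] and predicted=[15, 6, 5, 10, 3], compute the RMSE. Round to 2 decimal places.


MSE = 25.0000. RMSE = sqrt(25.0000) = 5.00.

5.00


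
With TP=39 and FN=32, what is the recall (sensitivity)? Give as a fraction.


Recall = TP / (TP + FN) = 39 / 71 = 39/71.

39/71


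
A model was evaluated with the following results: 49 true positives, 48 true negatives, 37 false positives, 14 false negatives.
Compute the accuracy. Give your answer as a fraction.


Accuracy = (TP + TN) / (TP + TN + FP + FN) = (49 + 48) / 148 = 97/148.

97/148


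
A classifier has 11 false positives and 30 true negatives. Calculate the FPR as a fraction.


FPR = FP / (FP + TN) = 11 / 41 = 11/41.

11/41


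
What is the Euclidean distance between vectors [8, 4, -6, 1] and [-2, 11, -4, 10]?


d = sqrt(sum of squared differences). (8--2)^2=100, (4-11)^2=49, (-6--4)^2=4, (1-10)^2=81. Sum = 234.

sqrt(234)


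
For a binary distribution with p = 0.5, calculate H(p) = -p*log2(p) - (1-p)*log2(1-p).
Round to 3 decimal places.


H = -0.5*log2(0.5) - 0.5*log2(0.5) = 1.000.

1.000


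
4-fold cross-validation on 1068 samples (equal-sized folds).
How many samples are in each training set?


Each validation fold has 1068/4 = 267 samples. Training set = 1068 - 267 = 801.

801


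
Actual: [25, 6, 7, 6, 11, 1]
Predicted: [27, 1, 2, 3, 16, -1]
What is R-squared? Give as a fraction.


Mean(y) = 28/3. SS_res = 92. SS_tot = 1036/3. R^2 = 1 - 92/(1036/3) = 190/259.

190/259


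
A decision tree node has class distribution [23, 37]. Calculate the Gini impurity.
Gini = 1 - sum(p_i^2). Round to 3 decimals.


Total = 60. Proportions: 23/60, 37/60. sum(p_i^2) = 0.5272. Gini = 1 - 0.5272 = 0.4728, which rounds to 0.473.

0.473


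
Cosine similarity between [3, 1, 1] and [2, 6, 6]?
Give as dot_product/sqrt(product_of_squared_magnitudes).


dot = 18. |a|^2 = 11, |b|^2 = 76. cos = 18/sqrt(836).

18/sqrt(836)


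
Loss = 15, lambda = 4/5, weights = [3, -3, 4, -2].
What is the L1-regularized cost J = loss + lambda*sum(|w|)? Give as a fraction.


L1 norm = sum(|w|) = 12. J = 15 + 4/5 * 12 = 123/5.

123/5


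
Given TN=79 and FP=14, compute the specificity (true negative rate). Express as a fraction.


Specificity = TN / (TN + FP) = 79 / 93 = 79/93.

79/93


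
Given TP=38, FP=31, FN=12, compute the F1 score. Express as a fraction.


Precision = 38/69 = 38/69. Recall = 38/50 = 19/25. F1 = 2*P*R/(P+R) = 76/119.

76/119


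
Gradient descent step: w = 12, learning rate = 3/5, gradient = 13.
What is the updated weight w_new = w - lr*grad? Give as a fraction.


w_new = 12 - 3/5 * 13 = 12 - 39/5 = 21/5.

21/5


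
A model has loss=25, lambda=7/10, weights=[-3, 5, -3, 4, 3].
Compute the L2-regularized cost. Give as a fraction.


L2 sq norm = sum(w^2) = 68. J = 25 + 7/10 * 68 = 363/5.

363/5


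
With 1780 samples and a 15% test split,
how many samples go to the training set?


Test set = 1780 * 15% = 267. Training set = 1780 - 267 = 1513.

1513


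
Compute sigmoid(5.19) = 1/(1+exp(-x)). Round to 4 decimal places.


sigma(5.19) = 1/(1+e^(-5.19)) = 1/(1+0.005572) = 1/1.005572 = 0.9945.

0.9945


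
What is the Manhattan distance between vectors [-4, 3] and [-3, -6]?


d = sum of absolute differences: |-4--3|=1 + |3--6|=9 = 10.

10


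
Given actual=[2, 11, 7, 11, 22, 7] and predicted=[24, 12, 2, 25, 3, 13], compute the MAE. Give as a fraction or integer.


MAE = (1/6) * (|2-24|=22 + |11-12|=1 + |7-2|=5 + |11-25|=14 + |22-3|=19 + |7-13|=6). Sum = 67. MAE = 67/6.

67/6


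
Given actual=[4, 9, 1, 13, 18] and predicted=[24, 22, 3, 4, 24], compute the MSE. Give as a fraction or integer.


MSE = (1/5) * ((4-24)^2=400 + (9-22)^2=169 + (1-3)^2=4 + (13-4)^2=81 + (18-24)^2=36). Sum = 690. MSE = 138.

138


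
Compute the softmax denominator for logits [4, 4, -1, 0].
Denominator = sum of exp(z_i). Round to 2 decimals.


Denom = e^4=54.5982 + e^4=54.5982 + e^-1=0.3679 + e^0=1.0000. Sum = 110.5643, which rounds to 110.56.

110.56


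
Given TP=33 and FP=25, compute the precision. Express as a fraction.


Precision = TP / (TP + FP) = 33 / 58 = 33/58.

33/58


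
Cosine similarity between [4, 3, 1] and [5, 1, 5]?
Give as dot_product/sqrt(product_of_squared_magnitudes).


dot = 28. |a|^2 = 26, |b|^2 = 51. cos = 28/sqrt(1326).

28/sqrt(1326)


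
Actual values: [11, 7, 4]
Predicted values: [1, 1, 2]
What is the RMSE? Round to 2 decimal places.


MSE = 46.6667. RMSE = sqrt(46.6667) = 6.83.

6.83


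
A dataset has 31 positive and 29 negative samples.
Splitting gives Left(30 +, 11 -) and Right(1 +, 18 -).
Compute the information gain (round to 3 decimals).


H(parent) = 0.9992. H(left) = 0.8390, H(right) = 0.2975. Weighted = (41/60)*0.8390 + (19/60)*0.2975 = 0.6675. IG = 0.9992 - 0.6675 = 0.3317, which rounds to 0.332.

0.332


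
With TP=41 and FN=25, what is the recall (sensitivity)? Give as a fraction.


Recall = TP / (TP + FN) = 41 / 66 = 41/66.

41/66


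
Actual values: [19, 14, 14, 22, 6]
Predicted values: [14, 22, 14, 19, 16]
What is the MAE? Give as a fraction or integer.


MAE = (1/5) * (|19-14|=5 + |14-22|=8 + |14-14|=0 + |22-19|=3 + |6-16|=10). Sum = 26. MAE = 26/5.

26/5


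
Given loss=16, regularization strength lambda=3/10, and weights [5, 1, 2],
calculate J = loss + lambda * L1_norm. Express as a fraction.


L1 norm = sum(|w|) = 8. J = 16 + 3/10 * 8 = 92/5.

92/5


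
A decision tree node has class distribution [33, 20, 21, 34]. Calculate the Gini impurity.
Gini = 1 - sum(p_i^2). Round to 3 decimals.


Total = 108. Proportions: 33/108, 20/108, 21/108, 34/108. sum(p_i^2) = 0.2646. Gini = 1 - 0.2646 = 0.7354, which rounds to 0.735.

0.735


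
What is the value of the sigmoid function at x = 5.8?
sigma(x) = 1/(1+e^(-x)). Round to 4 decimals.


sigma(5.8) = 1/(1+e^(-5.8)) = 1/(1+0.003028) = 1/1.003028 = 0.9970.

0.9970


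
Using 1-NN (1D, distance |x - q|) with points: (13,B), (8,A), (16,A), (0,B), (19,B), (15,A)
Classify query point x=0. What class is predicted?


Distances: |13-0|=13, |8-0|=8, |16-0|=16, |0-0|=0, |19-0|=19, |15-0|=15. 1 nearest: (0,B). Counts: {'B': 1}. Majority class: B.

B


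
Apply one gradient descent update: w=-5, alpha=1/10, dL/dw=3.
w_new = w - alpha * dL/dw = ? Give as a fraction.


w_new = -5 - 1/10 * 3 = -5 - 3/10 = -53/10.

-53/10


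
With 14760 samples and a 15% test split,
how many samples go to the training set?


Test set = 14760 * 15% = 2214. Training set = 14760 - 2214 = 12546.

12546


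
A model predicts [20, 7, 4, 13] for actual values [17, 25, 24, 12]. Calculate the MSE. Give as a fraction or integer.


MSE = (1/4) * ((17-20)^2=9 + (25-7)^2=324 + (24-4)^2=400 + (12-13)^2=1). Sum = 734. MSE = 367/2.

367/2


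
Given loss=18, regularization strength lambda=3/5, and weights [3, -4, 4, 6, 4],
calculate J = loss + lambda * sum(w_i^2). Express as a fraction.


L2 sq norm = sum(w^2) = 93. J = 18 + 3/5 * 93 = 369/5.

369/5


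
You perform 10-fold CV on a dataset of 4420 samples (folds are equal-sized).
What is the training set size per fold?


Each validation fold has 4420/10 = 442 samples. Training set = 4420 - 442 = 3978.

3978


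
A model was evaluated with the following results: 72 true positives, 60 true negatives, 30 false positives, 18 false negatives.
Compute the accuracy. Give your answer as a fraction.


Accuracy = (TP + TN) / (TP + TN + FP + FN) = (72 + 60) / 180 = 11/15.

11/15


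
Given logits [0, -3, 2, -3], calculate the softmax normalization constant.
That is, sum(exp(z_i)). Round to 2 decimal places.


Denom = e^0=1.0000 + e^-3=0.0498 + e^2=7.3891 + e^-3=0.0498. Sum = 8.4887, which rounds to 8.49.

8.49


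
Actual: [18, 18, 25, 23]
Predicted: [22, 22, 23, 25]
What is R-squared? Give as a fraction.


Mean(y) = 21. SS_res = 40. SS_tot = 38. R^2 = 1 - 40/(38) = -1/19.

-1/19


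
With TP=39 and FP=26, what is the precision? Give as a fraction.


Precision = TP / (TP + FP) = 39 / 65 = 3/5.

3/5


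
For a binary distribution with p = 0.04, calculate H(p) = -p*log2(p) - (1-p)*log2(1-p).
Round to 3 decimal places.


H = -0.04*log2(0.04) - 0.96*log2(0.96) = 0.242.

0.242


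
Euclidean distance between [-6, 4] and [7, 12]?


d = sqrt(sum of squared differences). (-6-7)^2=169, (4-12)^2=64. Sum = 233.

sqrt(233)


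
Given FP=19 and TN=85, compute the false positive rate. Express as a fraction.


FPR = FP / (FP + TN) = 19 / 104 = 19/104.

19/104


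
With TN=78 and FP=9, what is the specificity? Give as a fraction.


Specificity = TN / (TN + FP) = 78 / 87 = 26/29.

26/29


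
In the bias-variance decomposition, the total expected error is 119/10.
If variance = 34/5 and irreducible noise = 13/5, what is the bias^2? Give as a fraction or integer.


Total error = bias^2 + variance + irreducible noise. So bias^2 = 119/10 - 34/5 - 13/5 = 5/2.

5/2


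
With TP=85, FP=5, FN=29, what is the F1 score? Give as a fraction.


Precision = 85/90 = 17/18. Recall = 85/114 = 85/114. F1 = 2*P*R/(P+R) = 5/6.

5/6


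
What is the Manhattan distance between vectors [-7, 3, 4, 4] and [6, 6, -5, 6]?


d = sum of absolute differences: |-7-6|=13 + |3-6|=3 + |4--5|=9 + |4-6|=2 = 27.

27


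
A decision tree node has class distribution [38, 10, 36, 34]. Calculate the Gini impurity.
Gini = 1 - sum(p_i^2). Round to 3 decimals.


Total = 118. Proportions: 38/118, 10/118, 36/118, 34/118. sum(p_i^2) = 0.2870. Gini = 1 - 0.2870 = 0.7130, which rounds to 0.713.

0.713


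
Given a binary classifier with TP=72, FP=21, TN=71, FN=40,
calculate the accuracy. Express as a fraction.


Accuracy = (TP + TN) / (TP + TN + FP + FN) = (72 + 71) / 204 = 143/204.

143/204


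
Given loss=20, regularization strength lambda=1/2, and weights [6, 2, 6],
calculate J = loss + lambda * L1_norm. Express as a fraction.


L1 norm = sum(|w|) = 14. J = 20 + 1/2 * 14 = 27.

27


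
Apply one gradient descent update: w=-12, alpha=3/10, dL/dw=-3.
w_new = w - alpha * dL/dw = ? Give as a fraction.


w_new = -12 - 3/10 * -3 = -12 - -9/10 = -111/10.

-111/10


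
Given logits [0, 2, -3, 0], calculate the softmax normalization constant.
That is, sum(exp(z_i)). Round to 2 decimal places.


Denom = e^0=1.0000 + e^2=7.3891 + e^-3=0.0498 + e^0=1.0000. Sum = 9.4389, which rounds to 9.44.

9.44


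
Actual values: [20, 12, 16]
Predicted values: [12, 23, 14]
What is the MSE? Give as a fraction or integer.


MSE = (1/3) * ((20-12)^2=64 + (12-23)^2=121 + (16-14)^2=4). Sum = 189. MSE = 63.

63


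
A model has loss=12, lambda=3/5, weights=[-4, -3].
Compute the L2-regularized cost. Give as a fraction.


L2 sq norm = sum(w^2) = 25. J = 12 + 3/5 * 25 = 27.

27


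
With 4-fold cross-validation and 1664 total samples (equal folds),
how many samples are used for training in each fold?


Each validation fold has 1664/4 = 416 samples. Training set = 1664 - 416 = 1248.

1248


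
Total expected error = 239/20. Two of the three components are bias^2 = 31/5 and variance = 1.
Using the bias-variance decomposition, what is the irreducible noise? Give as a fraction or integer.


Total error = bias^2 + variance + irreducible noise. So irreducible noise = 239/20 - 31/5 - 1 = 19/4.

19/4


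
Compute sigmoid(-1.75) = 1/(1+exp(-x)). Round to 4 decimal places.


sigma(-1.75) = 1/(1+e^(1.75)) = 1/(1+5.754603) = 1/6.754603 = 0.1480.

0.1480


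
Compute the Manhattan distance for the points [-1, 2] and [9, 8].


d = sum of absolute differences: |-1-9|=10 + |2-8|=6 = 16.

16


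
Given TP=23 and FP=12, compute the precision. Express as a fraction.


Precision = TP / (TP + FP) = 23 / 35 = 23/35.

23/35


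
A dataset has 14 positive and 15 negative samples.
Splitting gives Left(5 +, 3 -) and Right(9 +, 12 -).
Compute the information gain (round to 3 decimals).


H(parent) = 0.9991. H(left) = 0.9544, H(right) = 0.9852. Weighted = (8/29)*0.9544 + (21/29)*0.9852 = 0.9767. IG = 0.9991 - 0.9767 = 0.0224, which rounds to 0.022.

0.022


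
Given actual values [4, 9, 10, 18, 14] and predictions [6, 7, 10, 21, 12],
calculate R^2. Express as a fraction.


Mean(y) = 11. SS_res = 21. SS_tot = 112. R^2 = 1 - 21/(112) = 13/16.

13/16


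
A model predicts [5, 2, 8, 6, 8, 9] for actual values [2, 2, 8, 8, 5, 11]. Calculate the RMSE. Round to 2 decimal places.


MSE = 4.3333. RMSE = sqrt(4.3333) = 2.08.

2.08


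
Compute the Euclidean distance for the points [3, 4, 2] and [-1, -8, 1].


d = sqrt(sum of squared differences). (3--1)^2=16, (4--8)^2=144, (2-1)^2=1. Sum = 161.

sqrt(161)


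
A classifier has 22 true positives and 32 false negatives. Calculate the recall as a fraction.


Recall = TP / (TP + FN) = 22 / 54 = 11/27.

11/27


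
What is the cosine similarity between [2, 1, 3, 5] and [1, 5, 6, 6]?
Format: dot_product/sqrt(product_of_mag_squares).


dot = 55. |a|^2 = 39, |b|^2 = 98. cos = 55/sqrt(3822).

55/sqrt(3822)


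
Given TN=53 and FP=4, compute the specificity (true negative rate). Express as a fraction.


Specificity = TN / (TN + FP) = 53 / 57 = 53/57.

53/57


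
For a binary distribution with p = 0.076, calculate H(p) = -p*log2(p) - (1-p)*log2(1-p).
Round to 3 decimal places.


H = -0.076*log2(0.076) - 0.924*log2(0.924) = 0.388.

0.388


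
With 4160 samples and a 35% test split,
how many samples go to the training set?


Test set = 4160 * 35% = 1456. Training set = 4160 - 1456 = 2704.

2704


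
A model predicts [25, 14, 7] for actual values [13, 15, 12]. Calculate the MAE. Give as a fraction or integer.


MAE = (1/3) * (|13-25|=12 + |15-14|=1 + |12-7|=5). Sum = 18. MAE = 6.

6


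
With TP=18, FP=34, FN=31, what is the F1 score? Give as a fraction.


Precision = 18/52 = 9/26. Recall = 18/49 = 18/49. F1 = 2*P*R/(P+R) = 36/101.

36/101


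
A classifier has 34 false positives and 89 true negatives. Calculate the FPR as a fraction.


FPR = FP / (FP + TN) = 34 / 123 = 34/123.

34/123


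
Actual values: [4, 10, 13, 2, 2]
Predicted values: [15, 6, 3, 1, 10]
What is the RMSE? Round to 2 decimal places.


MSE = 60.4000. RMSE = sqrt(60.4000) = 7.77.

7.77


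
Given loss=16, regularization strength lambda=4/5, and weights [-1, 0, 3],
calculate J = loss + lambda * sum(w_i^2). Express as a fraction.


L2 sq norm = sum(w^2) = 10. J = 16 + 4/5 * 10 = 24.

24


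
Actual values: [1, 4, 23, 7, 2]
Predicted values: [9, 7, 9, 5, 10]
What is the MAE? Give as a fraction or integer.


MAE = (1/5) * (|1-9|=8 + |4-7|=3 + |23-9|=14 + |7-5|=2 + |2-10|=8). Sum = 35. MAE = 7.

7


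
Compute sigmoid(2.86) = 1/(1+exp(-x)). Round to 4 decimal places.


sigma(2.86) = 1/(1+e^(-2.86)) = 1/(1+0.057269) = 1/1.057269 = 0.9458.

0.9458


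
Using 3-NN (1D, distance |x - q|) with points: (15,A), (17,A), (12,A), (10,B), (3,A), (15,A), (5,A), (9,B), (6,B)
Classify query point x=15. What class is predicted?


Distances: |15-15|=0, |17-15|=2, |12-15|=3, |10-15|=5, |3-15|=12, |15-15|=0, |5-15|=10, |9-15|=6, |6-15|=9. 3 nearest: (15,A), (15,A), (17,A). Counts: {'A': 3}. Majority class: A.

A


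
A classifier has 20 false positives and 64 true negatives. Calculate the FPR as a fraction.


FPR = FP / (FP + TN) = 20 / 84 = 5/21.

5/21


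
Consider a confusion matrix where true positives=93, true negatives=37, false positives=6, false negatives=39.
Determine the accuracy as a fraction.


Accuracy = (TP + TN) / (TP + TN + FP + FN) = (93 + 37) / 175 = 26/35.

26/35


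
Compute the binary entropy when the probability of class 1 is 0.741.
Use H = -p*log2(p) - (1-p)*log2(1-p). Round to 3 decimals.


H = -0.741*log2(0.741) - 0.259*log2(0.259) = 0.825.

0.825


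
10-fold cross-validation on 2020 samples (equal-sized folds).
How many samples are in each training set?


Each validation fold has 2020/10 = 202 samples. Training set = 2020 - 202 = 1818.

1818


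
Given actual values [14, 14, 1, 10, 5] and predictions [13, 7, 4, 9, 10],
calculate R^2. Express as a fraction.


Mean(y) = 44/5. SS_res = 85. SS_tot = 654/5. R^2 = 1 - 85/(654/5) = 229/654.

229/654


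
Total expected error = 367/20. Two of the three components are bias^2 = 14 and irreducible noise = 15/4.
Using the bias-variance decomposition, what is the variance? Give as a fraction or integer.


Total error = bias^2 + variance + irreducible noise. So variance = 367/20 - 14 - 15/4 = 3/5.

3/5


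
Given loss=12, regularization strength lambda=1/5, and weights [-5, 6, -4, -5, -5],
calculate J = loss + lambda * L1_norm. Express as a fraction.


L1 norm = sum(|w|) = 25. J = 12 + 1/5 * 25 = 17.

17


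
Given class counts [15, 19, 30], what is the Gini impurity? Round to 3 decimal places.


Total = 64. Proportions: 15/64, 19/64, 30/64. sum(p_i^2) = 0.3628. Gini = 1 - 0.3628 = 0.6372, which rounds to 0.637.

0.637


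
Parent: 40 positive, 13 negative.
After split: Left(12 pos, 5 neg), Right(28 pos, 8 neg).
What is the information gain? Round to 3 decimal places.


H(parent) = 0.8037. H(left) = 0.8740, H(right) = 0.7642. Weighted = (17/53)*0.8740 + (36/53)*0.7642 = 0.7994. IG = 0.8037 - 0.7994 = 0.0043, which rounds to 0.004.

0.004


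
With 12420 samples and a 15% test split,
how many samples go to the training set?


Test set = 12420 * 15% = 1863. Training set = 12420 - 1863 = 10557.

10557


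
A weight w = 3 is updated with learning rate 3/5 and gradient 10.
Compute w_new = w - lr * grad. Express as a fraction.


w_new = 3 - 3/5 * 10 = 3 - 6 = -3.

-3


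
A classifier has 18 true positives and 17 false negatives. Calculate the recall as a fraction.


Recall = TP / (TP + FN) = 18 / 35 = 18/35.

18/35


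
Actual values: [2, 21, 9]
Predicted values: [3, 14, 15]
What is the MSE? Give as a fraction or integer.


MSE = (1/3) * ((2-3)^2=1 + (21-14)^2=49 + (9-15)^2=36). Sum = 86. MSE = 86/3.

86/3


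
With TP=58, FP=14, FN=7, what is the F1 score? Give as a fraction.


Precision = 58/72 = 29/36. Recall = 58/65 = 58/65. F1 = 2*P*R/(P+R) = 116/137.

116/137


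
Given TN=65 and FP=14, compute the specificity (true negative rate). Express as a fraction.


Specificity = TN / (TN + FP) = 65 / 79 = 65/79.

65/79


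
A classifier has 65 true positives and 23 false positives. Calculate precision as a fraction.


Precision = TP / (TP + FP) = 65 / 88 = 65/88.

65/88


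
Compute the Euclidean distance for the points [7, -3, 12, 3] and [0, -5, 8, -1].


d = sqrt(sum of squared differences). (7-0)^2=49, (-3--5)^2=4, (12-8)^2=16, (3--1)^2=16. Sum = 85.

sqrt(85)


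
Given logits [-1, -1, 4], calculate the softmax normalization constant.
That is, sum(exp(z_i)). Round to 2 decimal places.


Denom = e^-1=0.3679 + e^-1=0.3679 + e^4=54.5982. Sum = 55.3340, which rounds to 55.33.

55.33


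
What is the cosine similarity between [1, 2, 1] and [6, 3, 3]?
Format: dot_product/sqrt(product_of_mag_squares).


dot = 15. |a|^2 = 6, |b|^2 = 54. cos = 15/sqrt(324).

15/sqrt(324)


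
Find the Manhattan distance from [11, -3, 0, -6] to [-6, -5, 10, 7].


d = sum of absolute differences: |11--6|=17 + |-3--5|=2 + |0-10|=10 + |-6-7|=13 = 42.

42


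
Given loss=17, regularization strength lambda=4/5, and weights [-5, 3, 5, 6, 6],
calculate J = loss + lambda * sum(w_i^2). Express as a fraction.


L2 sq norm = sum(w^2) = 131. J = 17 + 4/5 * 131 = 609/5.

609/5


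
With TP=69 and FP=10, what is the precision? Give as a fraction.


Precision = TP / (TP + FP) = 69 / 79 = 69/79.

69/79


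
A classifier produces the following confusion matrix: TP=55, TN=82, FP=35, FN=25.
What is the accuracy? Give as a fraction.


Accuracy = (TP + TN) / (TP + TN + FP + FN) = (55 + 82) / 197 = 137/197.

137/197


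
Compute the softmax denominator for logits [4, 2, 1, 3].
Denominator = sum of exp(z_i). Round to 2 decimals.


Denom = e^4=54.5982 + e^2=7.3891 + e^1=2.7183 + e^3=20.0855. Sum = 84.7911, which rounds to 84.79.

84.79


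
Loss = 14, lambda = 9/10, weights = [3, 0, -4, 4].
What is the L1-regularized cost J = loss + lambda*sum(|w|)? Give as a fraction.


L1 norm = sum(|w|) = 11. J = 14 + 9/10 * 11 = 239/10.

239/10


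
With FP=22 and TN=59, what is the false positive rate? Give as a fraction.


FPR = FP / (FP + TN) = 22 / 81 = 22/81.

22/81


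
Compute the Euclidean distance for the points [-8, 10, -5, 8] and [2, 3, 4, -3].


d = sqrt(sum of squared differences). (-8-2)^2=100, (10-3)^2=49, (-5-4)^2=81, (8--3)^2=121. Sum = 351.

sqrt(351)


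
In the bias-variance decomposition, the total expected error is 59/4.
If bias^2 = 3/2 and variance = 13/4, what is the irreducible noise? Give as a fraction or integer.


Total error = bias^2 + variance + irreducible noise. So irreducible noise = 59/4 - 3/2 - 13/4 = 10.

10


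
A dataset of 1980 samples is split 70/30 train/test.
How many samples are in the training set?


Test set = 1980 * 30% = 594. Training set = 1980 - 594 = 1386.

1386


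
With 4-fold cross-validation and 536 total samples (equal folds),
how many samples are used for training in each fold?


Each validation fold has 536/4 = 134 samples. Training set = 536 - 134 = 402.

402


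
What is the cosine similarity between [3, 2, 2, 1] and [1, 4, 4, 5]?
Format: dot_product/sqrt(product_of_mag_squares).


dot = 24. |a|^2 = 18, |b|^2 = 58. cos = 24/sqrt(1044).

24/sqrt(1044)


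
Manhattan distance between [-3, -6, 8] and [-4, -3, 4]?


d = sum of absolute differences: |-3--4|=1 + |-6--3|=3 + |8-4|=4 = 8.

8


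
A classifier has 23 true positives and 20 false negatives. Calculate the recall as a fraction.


Recall = TP / (TP + FN) = 23 / 43 = 23/43.

23/43


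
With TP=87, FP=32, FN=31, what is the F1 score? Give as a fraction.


Precision = 87/119 = 87/119. Recall = 87/118 = 87/118. F1 = 2*P*R/(P+R) = 58/79.

58/79


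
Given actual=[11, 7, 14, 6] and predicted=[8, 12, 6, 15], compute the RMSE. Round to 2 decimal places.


MSE = 44.7500. RMSE = sqrt(44.7500) = 6.69.

6.69


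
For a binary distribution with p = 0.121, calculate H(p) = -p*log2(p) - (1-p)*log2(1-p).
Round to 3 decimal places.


H = -0.121*log2(0.121) - 0.879*log2(0.879) = 0.532.

0.532


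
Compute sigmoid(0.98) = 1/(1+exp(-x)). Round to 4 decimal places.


sigma(0.98) = 1/(1+e^(-0.98)) = 1/(1+0.375311) = 1/1.375311 = 0.7271.

0.7271


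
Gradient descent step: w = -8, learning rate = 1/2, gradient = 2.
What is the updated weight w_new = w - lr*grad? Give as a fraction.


w_new = -8 - 1/2 * 2 = -8 - 1 = -9.

-9


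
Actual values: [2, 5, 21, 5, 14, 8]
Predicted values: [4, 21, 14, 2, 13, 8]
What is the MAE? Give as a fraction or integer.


MAE = (1/6) * (|2-4|=2 + |5-21|=16 + |21-14|=7 + |5-2|=3 + |14-13|=1 + |8-8|=0). Sum = 29. MAE = 29/6.

29/6


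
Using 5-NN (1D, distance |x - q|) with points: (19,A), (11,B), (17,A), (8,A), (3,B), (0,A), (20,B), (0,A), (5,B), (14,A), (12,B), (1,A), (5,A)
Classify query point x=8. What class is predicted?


Distances: |19-8|=11, |11-8|=3, |17-8|=9, |8-8|=0, |3-8|=5, |0-8|=8, |20-8|=12, |0-8|=8, |5-8|=3, |14-8|=6, |12-8|=4, |1-8|=7, |5-8|=3. 5 nearest: (8,A), (5,A), (11,B), (5,B), (12,B). Counts: {'A': 2, 'B': 3}. Majority class: B.

B


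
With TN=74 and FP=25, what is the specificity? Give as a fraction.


Specificity = TN / (TN + FP) = 74 / 99 = 74/99.

74/99


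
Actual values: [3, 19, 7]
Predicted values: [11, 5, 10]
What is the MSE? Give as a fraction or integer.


MSE = (1/3) * ((3-11)^2=64 + (19-5)^2=196 + (7-10)^2=9). Sum = 269. MSE = 269/3.

269/3


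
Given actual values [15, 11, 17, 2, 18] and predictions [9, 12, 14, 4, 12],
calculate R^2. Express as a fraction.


Mean(y) = 63/5. SS_res = 86. SS_tot = 846/5. R^2 = 1 - 86/(846/5) = 208/423.

208/423


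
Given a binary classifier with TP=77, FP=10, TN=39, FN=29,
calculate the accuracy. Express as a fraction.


Accuracy = (TP + TN) / (TP + TN + FP + FN) = (77 + 39) / 155 = 116/155.

116/155


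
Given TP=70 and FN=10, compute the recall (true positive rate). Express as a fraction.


Recall = TP / (TP + FN) = 70 / 80 = 7/8.

7/8


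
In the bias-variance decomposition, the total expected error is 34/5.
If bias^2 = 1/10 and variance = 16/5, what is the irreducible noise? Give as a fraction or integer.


Total error = bias^2 + variance + irreducible noise. So irreducible noise = 34/5 - 1/10 - 16/5 = 7/2.

7/2


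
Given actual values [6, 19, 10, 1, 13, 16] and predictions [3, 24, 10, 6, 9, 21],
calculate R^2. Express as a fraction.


Mean(y) = 65/6. SS_res = 100. SS_tot = 1313/6. R^2 = 1 - 100/(1313/6) = 713/1313.

713/1313


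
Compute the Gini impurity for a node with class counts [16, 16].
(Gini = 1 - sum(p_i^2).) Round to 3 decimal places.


Total = 32. Proportions: 16/32, 16/32. sum(p_i^2) = 0.5000. Gini = 1 - 0.5000 = 0.5000, which rounds to 0.500.

0.500


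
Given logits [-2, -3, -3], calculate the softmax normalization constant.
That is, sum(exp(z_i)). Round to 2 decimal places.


Denom = e^-2=0.1353 + e^-3=0.0498 + e^-3=0.0498. Sum = 0.2349, which rounds to 0.23.

0.23


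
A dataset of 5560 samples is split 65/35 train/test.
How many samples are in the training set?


Test set = 5560 * 35% = 1946. Training set = 5560 - 1946 = 3614.

3614


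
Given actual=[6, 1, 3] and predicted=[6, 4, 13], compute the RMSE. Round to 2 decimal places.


MSE = 36.3333. RMSE = sqrt(36.3333) = 6.03.

6.03


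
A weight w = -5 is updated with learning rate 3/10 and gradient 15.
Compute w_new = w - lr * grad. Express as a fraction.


w_new = -5 - 3/10 * 15 = -5 - 9/2 = -19/2.

-19/2


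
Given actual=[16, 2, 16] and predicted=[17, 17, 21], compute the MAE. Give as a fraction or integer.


MAE = (1/3) * (|16-17|=1 + |2-17|=15 + |16-21|=5). Sum = 21. MAE = 7.

7


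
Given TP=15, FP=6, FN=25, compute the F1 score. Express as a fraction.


Precision = 15/21 = 5/7. Recall = 15/40 = 3/8. F1 = 2*P*R/(P+R) = 30/61.

30/61


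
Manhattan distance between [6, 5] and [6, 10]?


d = sum of absolute differences: |6-6|=0 + |5-10|=5 = 5.

5


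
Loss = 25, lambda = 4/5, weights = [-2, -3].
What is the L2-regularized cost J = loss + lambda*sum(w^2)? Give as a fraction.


L2 sq norm = sum(w^2) = 13. J = 25 + 4/5 * 13 = 177/5.

177/5


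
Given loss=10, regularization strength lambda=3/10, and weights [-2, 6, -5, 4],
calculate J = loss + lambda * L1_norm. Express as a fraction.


L1 norm = sum(|w|) = 17. J = 10 + 3/10 * 17 = 151/10.

151/10


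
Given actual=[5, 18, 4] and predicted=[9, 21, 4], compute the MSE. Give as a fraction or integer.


MSE = (1/3) * ((5-9)^2=16 + (18-21)^2=9 + (4-4)^2=0). Sum = 25. MSE = 25/3.

25/3


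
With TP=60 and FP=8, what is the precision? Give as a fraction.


Precision = TP / (TP + FP) = 60 / 68 = 15/17.

15/17


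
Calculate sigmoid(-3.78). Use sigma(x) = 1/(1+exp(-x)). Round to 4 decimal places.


sigma(-3.78) = 1/(1+e^(3.78)) = 1/(1+43.816042) = 1/44.816042 = 0.0223.

0.0223


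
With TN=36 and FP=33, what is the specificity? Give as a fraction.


Specificity = TN / (TN + FP) = 36 / 69 = 12/23.

12/23


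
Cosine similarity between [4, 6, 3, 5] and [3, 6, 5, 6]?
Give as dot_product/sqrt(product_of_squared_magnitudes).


dot = 93. |a|^2 = 86, |b|^2 = 106. cos = 93/sqrt(9116).

93/sqrt(9116)


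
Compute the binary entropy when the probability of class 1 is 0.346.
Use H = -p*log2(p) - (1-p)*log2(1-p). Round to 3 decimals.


H = -0.346*log2(0.346) - 0.654*log2(0.654) = 0.930.

0.930


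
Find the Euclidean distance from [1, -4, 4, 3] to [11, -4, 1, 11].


d = sqrt(sum of squared differences). (1-11)^2=100, (-4--4)^2=0, (4-1)^2=9, (3-11)^2=64. Sum = 173.

sqrt(173)


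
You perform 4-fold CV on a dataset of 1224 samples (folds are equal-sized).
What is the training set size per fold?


Each validation fold has 1224/4 = 306 samples. Training set = 1224 - 306 = 918.

918


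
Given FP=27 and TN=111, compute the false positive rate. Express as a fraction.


FPR = FP / (FP + TN) = 27 / 138 = 9/46.

9/46


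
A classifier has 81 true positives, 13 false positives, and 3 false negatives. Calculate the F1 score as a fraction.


Precision = 81/94 = 81/94. Recall = 81/84 = 27/28. F1 = 2*P*R/(P+R) = 81/89.

81/89


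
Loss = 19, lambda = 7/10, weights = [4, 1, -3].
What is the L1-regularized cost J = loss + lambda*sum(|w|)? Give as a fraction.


L1 norm = sum(|w|) = 8. J = 19 + 7/10 * 8 = 123/5.

123/5


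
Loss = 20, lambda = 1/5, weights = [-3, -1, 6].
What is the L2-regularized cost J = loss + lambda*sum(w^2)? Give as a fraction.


L2 sq norm = sum(w^2) = 46. J = 20 + 1/5 * 46 = 146/5.

146/5


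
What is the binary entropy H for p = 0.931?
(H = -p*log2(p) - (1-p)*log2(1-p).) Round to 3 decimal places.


H = -0.931*log2(0.931) - 0.069*log2(0.069) = 0.362.

0.362


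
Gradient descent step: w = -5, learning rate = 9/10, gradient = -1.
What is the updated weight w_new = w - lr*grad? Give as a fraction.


w_new = -5 - 9/10 * -1 = -5 - -9/10 = -41/10.

-41/10


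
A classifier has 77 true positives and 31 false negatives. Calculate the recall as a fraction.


Recall = TP / (TP + FN) = 77 / 108 = 77/108.

77/108


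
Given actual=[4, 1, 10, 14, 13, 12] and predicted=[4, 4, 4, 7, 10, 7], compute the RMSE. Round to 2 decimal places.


MSE = 21.3333. RMSE = sqrt(21.3333) = 4.62.

4.62


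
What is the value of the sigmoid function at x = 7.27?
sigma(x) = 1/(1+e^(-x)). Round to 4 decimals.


sigma(7.27) = 1/(1+e^(-7.27)) = 1/(1+0.000696) = 1/1.000696 = 0.9993.

0.9993


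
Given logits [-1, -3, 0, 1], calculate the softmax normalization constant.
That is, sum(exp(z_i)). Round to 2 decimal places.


Denom = e^-1=0.3679 + e^-3=0.0498 + e^0=1.0000 + e^1=2.7183. Sum = 4.1360, which rounds to 4.14.

4.14


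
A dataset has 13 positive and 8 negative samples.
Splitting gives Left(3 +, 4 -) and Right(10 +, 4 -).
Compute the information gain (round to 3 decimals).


H(parent) = 0.9587. H(left) = 0.9852, H(right) = 0.8631. Weighted = (7/21)*0.9852 + (14/21)*0.8631 = 0.9038. IG = 0.9587 - 0.9038 = 0.0549, which rounds to 0.055.

0.055


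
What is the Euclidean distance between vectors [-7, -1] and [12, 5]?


d = sqrt(sum of squared differences). (-7-12)^2=361, (-1-5)^2=36. Sum = 397.

sqrt(397)


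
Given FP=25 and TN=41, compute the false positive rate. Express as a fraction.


FPR = FP / (FP + TN) = 25 / 66 = 25/66.

25/66


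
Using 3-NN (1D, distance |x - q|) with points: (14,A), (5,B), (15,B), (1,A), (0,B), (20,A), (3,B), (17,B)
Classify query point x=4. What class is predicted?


Distances: |14-4|=10, |5-4|=1, |15-4|=11, |1-4|=3, |0-4|=4, |20-4|=16, |3-4|=1, |17-4|=13. 3 nearest: (5,B), (3,B), (1,A). Counts: {'B': 2, 'A': 1}. Majority class: B.

B


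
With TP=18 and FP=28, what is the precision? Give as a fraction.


Precision = TP / (TP + FP) = 18 / 46 = 9/23.

9/23


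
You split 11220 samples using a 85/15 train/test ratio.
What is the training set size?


Test set = 11220 * 15% = 1683. Training set = 11220 - 1683 = 9537.

9537


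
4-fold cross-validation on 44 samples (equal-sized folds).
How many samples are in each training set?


Each validation fold has 44/4 = 11 samples. Training set = 44 - 11 = 33.

33


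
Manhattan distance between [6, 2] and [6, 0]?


d = sum of absolute differences: |6-6|=0 + |2-0|=2 = 2.

2


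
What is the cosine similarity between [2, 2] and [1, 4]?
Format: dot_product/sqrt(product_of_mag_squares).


dot = 10. |a|^2 = 8, |b|^2 = 17. cos = 10/sqrt(136).

10/sqrt(136)


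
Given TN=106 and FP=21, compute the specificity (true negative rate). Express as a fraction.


Specificity = TN / (TN + FP) = 106 / 127 = 106/127.

106/127


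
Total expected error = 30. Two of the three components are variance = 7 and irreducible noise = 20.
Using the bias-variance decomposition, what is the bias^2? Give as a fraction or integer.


Total error = bias^2 + variance + irreducible noise. So bias^2 = 30 - 7 - 20 = 3.

3


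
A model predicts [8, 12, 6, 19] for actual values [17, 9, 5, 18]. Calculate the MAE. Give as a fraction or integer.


MAE = (1/4) * (|17-8|=9 + |9-12|=3 + |5-6|=1 + |18-19|=1). Sum = 14. MAE = 7/2.

7/2


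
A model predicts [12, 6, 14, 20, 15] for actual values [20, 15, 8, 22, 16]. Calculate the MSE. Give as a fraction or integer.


MSE = (1/5) * ((20-12)^2=64 + (15-6)^2=81 + (8-14)^2=36 + (22-20)^2=4 + (16-15)^2=1). Sum = 186. MSE = 186/5.

186/5


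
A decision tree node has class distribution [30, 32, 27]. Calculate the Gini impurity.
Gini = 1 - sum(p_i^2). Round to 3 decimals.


Total = 89. Proportions: 30/89, 32/89, 27/89. sum(p_i^2) = 0.3349. Gini = 1 - 0.3349 = 0.6651, which rounds to 0.665.

0.665


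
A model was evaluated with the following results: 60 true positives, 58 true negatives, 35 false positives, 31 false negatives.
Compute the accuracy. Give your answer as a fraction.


Accuracy = (TP + TN) / (TP + TN + FP + FN) = (60 + 58) / 184 = 59/92.

59/92


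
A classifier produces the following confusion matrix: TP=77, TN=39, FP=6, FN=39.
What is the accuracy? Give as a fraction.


Accuracy = (TP + TN) / (TP + TN + FP + FN) = (77 + 39) / 161 = 116/161.

116/161


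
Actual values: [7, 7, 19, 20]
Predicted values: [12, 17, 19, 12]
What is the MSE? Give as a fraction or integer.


MSE = (1/4) * ((7-12)^2=25 + (7-17)^2=100 + (19-19)^2=0 + (20-12)^2=64). Sum = 189. MSE = 189/4.

189/4


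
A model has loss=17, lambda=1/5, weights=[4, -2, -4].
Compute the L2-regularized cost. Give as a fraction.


L2 sq norm = sum(w^2) = 36. J = 17 + 1/5 * 36 = 121/5.

121/5


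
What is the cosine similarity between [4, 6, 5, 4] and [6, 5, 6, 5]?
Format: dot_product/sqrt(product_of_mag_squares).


dot = 104. |a|^2 = 93, |b|^2 = 122. cos = 104/sqrt(11346).

104/sqrt(11346)


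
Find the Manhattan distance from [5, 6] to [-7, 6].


d = sum of absolute differences: |5--7|=12 + |6-6|=0 = 12.

12


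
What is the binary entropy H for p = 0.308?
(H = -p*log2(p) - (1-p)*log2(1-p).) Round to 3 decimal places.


H = -0.308*log2(0.308) - 0.692*log2(0.692) = 0.891.

0.891


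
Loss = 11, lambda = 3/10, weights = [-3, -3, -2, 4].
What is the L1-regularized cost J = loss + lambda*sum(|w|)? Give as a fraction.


L1 norm = sum(|w|) = 12. J = 11 + 3/10 * 12 = 73/5.

73/5


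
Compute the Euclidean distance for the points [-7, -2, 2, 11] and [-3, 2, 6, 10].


d = sqrt(sum of squared differences). (-7--3)^2=16, (-2-2)^2=16, (2-6)^2=16, (11-10)^2=1. Sum = 49.

7


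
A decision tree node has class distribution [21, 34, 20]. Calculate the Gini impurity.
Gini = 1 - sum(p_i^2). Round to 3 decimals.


Total = 75. Proportions: 21/75, 34/75, 20/75. sum(p_i^2) = 0.3550. Gini = 1 - 0.3550 = 0.6450, which rounds to 0.645.

0.645


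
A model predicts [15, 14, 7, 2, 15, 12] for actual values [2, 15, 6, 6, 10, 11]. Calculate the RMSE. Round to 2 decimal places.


MSE = 35.5000. RMSE = sqrt(35.5000) = 5.96.

5.96


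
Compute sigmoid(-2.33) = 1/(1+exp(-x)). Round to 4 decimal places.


sigma(-2.33) = 1/(1+e^(2.33)) = 1/(1+10.277942) = 1/11.277942 = 0.0887.

0.0887


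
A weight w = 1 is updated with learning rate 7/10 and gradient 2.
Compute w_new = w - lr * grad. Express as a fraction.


w_new = 1 - 7/10 * 2 = 1 - 7/5 = -2/5.

-2/5


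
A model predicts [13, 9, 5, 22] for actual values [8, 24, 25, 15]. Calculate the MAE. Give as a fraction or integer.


MAE = (1/4) * (|8-13|=5 + |24-9|=15 + |25-5|=20 + |15-22|=7). Sum = 47. MAE = 47/4.

47/4


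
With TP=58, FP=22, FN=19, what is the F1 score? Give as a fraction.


Precision = 58/80 = 29/40. Recall = 58/77 = 58/77. F1 = 2*P*R/(P+R) = 116/157.

116/157


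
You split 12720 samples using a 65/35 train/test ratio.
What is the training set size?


Test set = 12720 * 35% = 4452. Training set = 12720 - 4452 = 8268.

8268
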